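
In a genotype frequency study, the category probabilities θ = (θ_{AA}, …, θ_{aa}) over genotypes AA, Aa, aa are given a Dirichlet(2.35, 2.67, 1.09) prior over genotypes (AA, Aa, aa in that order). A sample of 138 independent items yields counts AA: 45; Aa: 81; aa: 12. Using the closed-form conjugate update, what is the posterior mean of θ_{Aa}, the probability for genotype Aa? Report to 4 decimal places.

The Dirichlet prior is conjugate to the Multinomial likelihood: each posterior αⱼ = prior αⱼ + observed count nⱼ.
Posterior concentration: (47.35, 83.67, 13.09), total = 144.11.
E[θ_{Aa}|data] = α_{Aa}/Σα = 83.67/144.11 = 0.5806.

0.5806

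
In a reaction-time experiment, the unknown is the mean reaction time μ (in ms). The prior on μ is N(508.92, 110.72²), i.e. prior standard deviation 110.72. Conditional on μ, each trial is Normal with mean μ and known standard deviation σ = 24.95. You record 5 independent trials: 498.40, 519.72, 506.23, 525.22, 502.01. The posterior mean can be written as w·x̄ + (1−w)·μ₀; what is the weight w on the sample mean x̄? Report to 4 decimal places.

0.9899

For Normal data with known variance σ², a Normal(μ₀, σ₀²) prior on μ is conjugate. Posterior precision = 1/σ₀² + n/σ²; posterior mean is the precision-weighted average of μ₀ and x̄.
σ₀² = 110.72² = 12258.9184, σ² = 24.95² = 622.5025. Prior precision 1/σ₀² = 1/12258.9184; data precision n/σ² = 5/622.5025.
w = (n/σ²)/(1/σ₀² + n/σ²) = n·σ₀²/(σ² + n·σ₀²) = 5·12258.9184/(622.5025 + 5·12258.9184) = 61294.592/61917.0945 = 0.9899.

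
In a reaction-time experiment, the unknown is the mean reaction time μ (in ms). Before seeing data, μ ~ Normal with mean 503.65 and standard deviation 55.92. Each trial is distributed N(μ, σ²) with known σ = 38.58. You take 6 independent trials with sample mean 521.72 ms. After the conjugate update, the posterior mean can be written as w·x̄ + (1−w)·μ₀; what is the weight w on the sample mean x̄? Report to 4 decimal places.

0.9265

For Normal data with known variance σ², a Normal(μ₀, σ₀²) prior on μ is conjugate. Posterior precision = 1/σ₀² + n/σ²; posterior mean is the precision-weighted average of μ₀ and x̄.
σ₀² = 55.92² = 3127.0464, σ² = 38.58² = 1488.4164. Prior precision 1/σ₀² = 1/3127.0464; data precision n/σ² = 6/1488.4164.
w = (n/σ²)/(1/σ₀² + n/σ²) = n·σ₀²/(σ² + n·σ₀²) = 6·3127.0464/(1488.4164 + 6·3127.0464) = 18762.2784/20250.6948 = 0.9265.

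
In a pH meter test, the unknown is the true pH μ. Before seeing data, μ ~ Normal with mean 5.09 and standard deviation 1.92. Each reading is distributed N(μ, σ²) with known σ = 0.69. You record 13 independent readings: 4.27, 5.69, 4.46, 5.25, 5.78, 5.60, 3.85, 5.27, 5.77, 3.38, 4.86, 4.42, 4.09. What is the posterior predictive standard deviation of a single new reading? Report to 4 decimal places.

0.7158

For Normal data with known variance σ², a Normal(μ₀, σ₀²) prior on μ is conjugate. Posterior precision = 1/σ₀² + n/σ²; posterior mean is the precision-weighted average of μ₀ and x̄.
σ₀² = 1.92² = 3.6864, σ² = 0.69² = 0.4761; σ² + n·σ₀² = 0.4761 + 13·3.6864 = 48.3993.
Posterior precision = 1/σ₀² + n/σ² = 1/3.6864 + 13/0.4761 = (σ² + n·σ₀²)/(σ₀²σ²) = 48.3993/(3.6864·0.4761); posterior variance σₙ² = σ₀²σ²/(σ² + n·σ₀²) = 3.6864·0.4761/48.3993 = 0.036263.
Predictive variance for one new observation = σₙ² + σ² = 3.6864·0.4761/48.3993 + 0.4761 = σ²·(σ₀² + 48.3993)/48.3993 = 0.4761·52.0857/48.3993 = 0.512363; SD = √(0.4761·52.0857/48.3993) = 0.7158.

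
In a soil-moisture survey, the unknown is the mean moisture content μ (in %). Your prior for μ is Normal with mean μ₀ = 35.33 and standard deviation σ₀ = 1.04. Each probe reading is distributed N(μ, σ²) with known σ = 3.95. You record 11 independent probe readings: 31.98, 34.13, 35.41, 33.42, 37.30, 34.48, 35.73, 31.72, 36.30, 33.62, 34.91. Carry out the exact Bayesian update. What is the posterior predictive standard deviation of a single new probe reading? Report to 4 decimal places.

4.0269

For Normal data with known variance σ², a Normal(μ₀, σ₀²) prior on μ is conjugate. Posterior precision = 1/σ₀² + n/σ²; posterior mean is the precision-weighted average of μ₀ and x̄.
σ₀² = 1.04² = 1.0816, σ² = 3.95² = 15.6025; σ² + n·σ₀² = 15.6025 + 11·1.0816 = 27.5001.
Posterior precision = 1/σ₀² + n/σ² = 1/1.0816 + 11/15.6025 = (σ² + n·σ₀²)/(σ₀²σ²) = 27.5001/(1.0816·15.6025); posterior variance σₙ² = σ₀²σ²/(σ² + n·σ₀²) = 1.0816·15.6025/27.5001 = 0.613658.
Predictive variance for one new observation = σₙ² + σ² = 1.0816·15.6025/27.5001 + 15.6025 = σ²·(σ₀² + 27.5001)/27.5001 = 15.6025·28.5817/27.5001 = 16.216158; SD = √(15.6025·28.5817/27.5001) = 4.0269.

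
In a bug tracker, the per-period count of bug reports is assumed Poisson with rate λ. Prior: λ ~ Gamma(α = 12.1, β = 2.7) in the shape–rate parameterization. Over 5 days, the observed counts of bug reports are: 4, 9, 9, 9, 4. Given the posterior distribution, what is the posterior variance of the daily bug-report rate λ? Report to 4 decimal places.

0.7944

With a Gamma(shape α, rate β) prior, the Poisson likelihood is conjugate: the posterior is Gamma(α + ΣXᵢ, β + n).
Sum of counts S = 35 over n = 5 days.
Posterior: Gamma(α+S, β+n) = Gamma(12.1+35, 2.7+5) = Gamma(47.1, 7.7).
Var = α/β² = 47.1/7.7² = 0.7944.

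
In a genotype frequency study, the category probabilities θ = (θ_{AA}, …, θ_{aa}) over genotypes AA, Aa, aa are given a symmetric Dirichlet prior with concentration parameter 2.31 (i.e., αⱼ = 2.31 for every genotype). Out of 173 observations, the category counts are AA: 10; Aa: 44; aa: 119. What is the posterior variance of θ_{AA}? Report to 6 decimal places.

The Dirichlet prior is conjugate to the Multinomial likelihood: each posterior αⱼ = prior αⱼ + observed count nⱼ.
Posterior concentration: (12.31, 46.31, 121.31), total = 179.93.
Var[θ_j] = α_j(Σα−α_j)/((Σα)²(Σα+1)) = 12.31·167.62/(179.93²·180.93) = 0.000352.

0.000352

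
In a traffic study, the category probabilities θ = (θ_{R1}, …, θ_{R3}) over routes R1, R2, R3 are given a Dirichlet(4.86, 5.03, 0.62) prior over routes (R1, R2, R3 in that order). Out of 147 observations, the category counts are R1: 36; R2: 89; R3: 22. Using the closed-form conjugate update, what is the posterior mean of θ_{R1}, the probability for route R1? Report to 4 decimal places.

The Dirichlet prior is conjugate to the Multinomial likelihood: each posterior αⱼ = prior αⱼ + observed count nⱼ.
Posterior concentration: (40.86, 94.03, 22.62), total = 157.51.
E[θ_{R1}|data] = α_{R1}/Σα = 40.86/157.51 = 0.2594.

0.2594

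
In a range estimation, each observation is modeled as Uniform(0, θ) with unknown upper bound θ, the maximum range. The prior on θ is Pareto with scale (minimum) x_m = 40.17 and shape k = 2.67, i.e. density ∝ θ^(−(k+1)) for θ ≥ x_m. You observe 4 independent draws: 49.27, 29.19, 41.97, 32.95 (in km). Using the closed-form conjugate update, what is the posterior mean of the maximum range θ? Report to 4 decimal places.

A Pareto(scale x_m, shape k) prior on the upper bound θ of Uniform(0, θ) is conjugate: posterior is Pareto(max(x_m, max xᵢ), k + n).
Sample maximum = 49.27; prior scale x_m = 40.17 → posterior scale = max = 49.27.
Posterior shape = 2.67 + 4 = 6.67.
E[θ|data] = k·x_m/(k−1) = 6.67·49.27/5.67 = 57.9596.

57.9596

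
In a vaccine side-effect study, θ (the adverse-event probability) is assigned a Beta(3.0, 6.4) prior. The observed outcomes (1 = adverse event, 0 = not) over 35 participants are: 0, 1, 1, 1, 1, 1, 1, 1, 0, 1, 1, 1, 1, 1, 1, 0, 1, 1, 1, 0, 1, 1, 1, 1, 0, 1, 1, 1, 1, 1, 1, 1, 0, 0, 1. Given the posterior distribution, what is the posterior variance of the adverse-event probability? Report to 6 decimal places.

0.004641

The Beta prior is conjugate to a Binomial/Bernoulli likelihood; the update adds successes to α and failures to β.
Posterior: Beta(α+k, β+n−k) = Beta(3.0+28, 6.4+7) = Beta(31.0, 13.4).
Var = αβ/((α+β)²(α+β+1)) = 31.0·13.4/(44.4²·45.4) = 0.004641.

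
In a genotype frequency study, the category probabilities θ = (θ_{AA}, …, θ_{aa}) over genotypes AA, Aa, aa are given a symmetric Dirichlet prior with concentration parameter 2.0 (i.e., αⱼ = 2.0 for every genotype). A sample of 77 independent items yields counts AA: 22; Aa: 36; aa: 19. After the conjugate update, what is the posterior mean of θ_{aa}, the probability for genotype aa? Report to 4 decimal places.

0.2530

The Dirichlet prior is conjugate to the Multinomial likelihood: each posterior αⱼ = prior αⱼ + observed count nⱼ.
Posterior concentration: (24.0, 38.0, 21.0), total = 83.0.
E[θ_{aa}|data] = α_{aa}/Σα = 21.0/83.0 = 0.2530.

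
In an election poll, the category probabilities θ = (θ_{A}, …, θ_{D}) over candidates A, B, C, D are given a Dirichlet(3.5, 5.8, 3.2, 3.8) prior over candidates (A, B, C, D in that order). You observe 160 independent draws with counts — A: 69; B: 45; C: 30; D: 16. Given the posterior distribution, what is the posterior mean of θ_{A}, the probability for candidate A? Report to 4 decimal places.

The Dirichlet prior is conjugate to the Multinomial likelihood: each posterior αⱼ = prior αⱼ + observed count nⱼ.
Posterior concentration: (72.5, 50.8, 33.2, 19.8), total = 176.3.
E[θ_{A}|data] = α_{A}/Σα = 72.5/176.3 = 0.4112.

0.4112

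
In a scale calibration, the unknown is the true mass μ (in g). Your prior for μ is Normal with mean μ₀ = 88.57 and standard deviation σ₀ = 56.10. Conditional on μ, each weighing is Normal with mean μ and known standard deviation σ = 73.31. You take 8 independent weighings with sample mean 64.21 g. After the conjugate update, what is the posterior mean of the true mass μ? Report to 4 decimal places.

68.4951

For Normal data with known variance σ², a Normal(μ₀, σ₀²) prior on μ is conjugate. Posterior precision = 1/σ₀² + n/σ²; posterior mean is the precision-weighted average of μ₀ and x̄.
n·x̄ = 8·64.21 = 513.68.
σ₀² = 56.10² = 3147.21, σ² = 73.31² = 5374.3561; σ² + n·σ₀² = 5374.3561 + 8·3147.21 = 30552.0361.
Posterior mean = (μ₀/σ₀² + n·x̄/σ²)/(1/σ₀² + n/σ²) = (σ²·μ₀ + σ₀²·n·x̄)/(σ² + n·σ₀²) = (5374.3561·88.57 + 3147.21·513.68)/30552.0361 = 2092665.552577/30552.0361 = 68.4951.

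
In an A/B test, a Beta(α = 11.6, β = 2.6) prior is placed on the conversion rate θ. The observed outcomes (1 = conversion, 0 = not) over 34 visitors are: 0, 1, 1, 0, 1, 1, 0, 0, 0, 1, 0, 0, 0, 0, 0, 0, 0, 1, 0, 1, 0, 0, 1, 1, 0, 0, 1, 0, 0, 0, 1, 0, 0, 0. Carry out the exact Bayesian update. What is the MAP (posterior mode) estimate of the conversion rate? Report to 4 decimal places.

The Beta prior is conjugate to a Binomial/Bernoulli likelihood; the update adds successes to α and failures to β.
Posterior: Beta(α+k, β+n−k) = Beta(11.6+11, 2.6+23) = Beta(22.6, 25.6).
Mode of Beta(a,b) for a,b>1 is (a−1)/(a+b−2) = 21.6/46.2 = 0.4675.

0.4675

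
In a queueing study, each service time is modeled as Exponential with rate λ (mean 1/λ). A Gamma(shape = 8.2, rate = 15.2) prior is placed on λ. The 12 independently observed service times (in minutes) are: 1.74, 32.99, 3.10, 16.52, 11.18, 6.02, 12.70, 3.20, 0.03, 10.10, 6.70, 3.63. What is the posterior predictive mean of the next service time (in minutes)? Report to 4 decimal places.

6.4120

With a Gamma(shape α, rate β) prior on the exponential rate λ, the posterior after n observations with total T = Σxᵢ is Gamma(α+n, β+T).
Sum of observations T = 107.91 minutes; n = 12.
Posterior: Gamma(8.2+12, 15.2+107.91) = Gamma(20.2, 123.11).
The predictive distribution for the next observation is Lomax; its mean is β/(α−1) = 123.11/19.2 = 6.4120.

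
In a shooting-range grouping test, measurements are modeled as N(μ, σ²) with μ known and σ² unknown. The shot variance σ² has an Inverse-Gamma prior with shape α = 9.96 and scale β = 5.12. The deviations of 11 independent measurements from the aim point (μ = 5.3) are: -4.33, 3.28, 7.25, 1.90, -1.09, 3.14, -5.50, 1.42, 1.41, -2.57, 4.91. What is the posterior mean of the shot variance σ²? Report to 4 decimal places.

With known mean μ and an Inverse-Gamma(α, β) prior on σ², the Normal likelihood is conjugate: posterior is Inv-Gamma(α + n/2, β + Σ(xᵢ−μ)²/2).
Σ(xᵢ−μ)² = (-4.33)² + (3.28)² + (7.25)² + (1.90)² + (-1.09)² + (3.14)² + (-5.50)² + (1.42)² + (1.41)² + (-2.57)² + (4.91)² = 161.6950.
Posterior: Inv-Gamma(9.96 + 11/2, 5.12 + 161.6950/2) = Inv-Gamma(15.46, 85.96750).
E[σ²|data] = β/(α−1) = 85.96750/14.46 = 5.9452.

5.9452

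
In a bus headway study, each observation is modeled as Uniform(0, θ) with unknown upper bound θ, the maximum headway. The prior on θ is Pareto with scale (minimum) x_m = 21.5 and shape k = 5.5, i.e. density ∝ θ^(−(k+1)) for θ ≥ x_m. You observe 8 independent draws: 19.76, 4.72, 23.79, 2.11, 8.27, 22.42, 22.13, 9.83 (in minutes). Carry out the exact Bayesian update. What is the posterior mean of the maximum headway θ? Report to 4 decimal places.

25.6932

A Pareto(scale x_m, shape k) prior on the upper bound θ of Uniform(0, θ) is conjugate: posterior is Pareto(max(x_m, max xᵢ), k + n).
Sample maximum = 23.79; prior scale x_m = 21.5 → posterior scale = max = 23.79.
Posterior shape = 5.5 + 8 = 13.5.
E[θ|data] = k·x_m/(k−1) = 13.5·23.79/12.5 = 25.6932.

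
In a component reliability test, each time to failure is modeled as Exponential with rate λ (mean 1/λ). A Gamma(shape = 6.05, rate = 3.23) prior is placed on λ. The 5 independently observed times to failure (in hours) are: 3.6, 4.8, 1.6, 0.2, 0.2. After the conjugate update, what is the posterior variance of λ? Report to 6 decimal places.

With a Gamma(shape α, rate β) prior on the exponential rate λ, the posterior after n observations with total T = Σxᵢ is Gamma(α+n, β+T).
Sum of observations T = 10.4 hours; n = 5.
Posterior: Gamma(6.05+5, 3.23+10.4) = Gamma(11.05, 13.63).
Var = α/β² = 0.059480.

0.059480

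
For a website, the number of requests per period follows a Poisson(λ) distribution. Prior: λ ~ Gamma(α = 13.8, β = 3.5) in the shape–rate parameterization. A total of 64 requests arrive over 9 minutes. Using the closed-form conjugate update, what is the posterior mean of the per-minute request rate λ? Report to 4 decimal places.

6.2240

With a Gamma(shape α, rate β) prior, the Poisson likelihood is conjugate: the posterior is Gamma(α + ΣXᵢ, β + n).
Posterior: Gamma(α+S, β+n) = Gamma(13.8+64, 3.5+9) = Gamma(77.8, 12.5).
Posterior mean = α/β = 77.8/12.5 = 6.2240.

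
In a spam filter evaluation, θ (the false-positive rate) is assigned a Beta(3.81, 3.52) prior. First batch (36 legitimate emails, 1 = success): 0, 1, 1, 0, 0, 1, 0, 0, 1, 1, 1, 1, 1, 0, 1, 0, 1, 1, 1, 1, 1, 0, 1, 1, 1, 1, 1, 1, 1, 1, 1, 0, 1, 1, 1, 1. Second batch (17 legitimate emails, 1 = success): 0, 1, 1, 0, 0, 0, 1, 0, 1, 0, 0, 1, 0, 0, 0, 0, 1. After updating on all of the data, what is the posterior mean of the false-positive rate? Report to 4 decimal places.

0.6101

The Beta prior is conjugate to a Binomial/Bernoulli likelihood; the update adds successes to α and failures to β.
After batch 1: Beta(3.81+27, 3.52+9) = Beta(30.81, 12.52).
After batch 2: Beta(30.81+6, 12.52+11) = Beta(36.81, 23.52).
Posterior mean = α/(α+β) = 36.81/60.33 = 0.6101.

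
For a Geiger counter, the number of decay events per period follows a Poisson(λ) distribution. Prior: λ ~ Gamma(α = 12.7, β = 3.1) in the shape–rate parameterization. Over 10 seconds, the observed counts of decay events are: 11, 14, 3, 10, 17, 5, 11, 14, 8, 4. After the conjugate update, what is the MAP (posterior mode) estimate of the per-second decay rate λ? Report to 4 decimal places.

8.2977

With a Gamma(shape α, rate β) prior, the Poisson likelihood is conjugate: the posterior is Gamma(α + ΣXᵢ, β + n).
Sum of counts S = 97 over n = 10 seconds.
Posterior: Gamma(α+S, β+n) = Gamma(12.7+97, 3.1+10) = Gamma(109.7, 13.1).
Mode of Gamma(α,β) for α≥1 is (α−1)/β = 108.7/13.1 = 8.2977.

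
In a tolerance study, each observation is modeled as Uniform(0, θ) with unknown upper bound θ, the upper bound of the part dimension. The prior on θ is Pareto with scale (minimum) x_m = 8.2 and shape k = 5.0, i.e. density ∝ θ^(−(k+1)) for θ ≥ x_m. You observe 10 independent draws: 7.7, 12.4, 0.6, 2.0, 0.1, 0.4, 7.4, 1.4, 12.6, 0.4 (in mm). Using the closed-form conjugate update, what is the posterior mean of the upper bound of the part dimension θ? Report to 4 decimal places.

13.5000

A Pareto(scale x_m, shape k) prior on the upper bound θ of Uniform(0, θ) is conjugate: posterior is Pareto(max(x_m, max xᵢ), k + n).
Sample maximum = 12.6; prior scale x_m = 8.2 → posterior scale = max = 12.6.
Posterior shape = 5.0 + 10 = 15.0.
E[θ|data] = k·x_m/(k−1) = 15.0·12.6/14.0 = 13.5000.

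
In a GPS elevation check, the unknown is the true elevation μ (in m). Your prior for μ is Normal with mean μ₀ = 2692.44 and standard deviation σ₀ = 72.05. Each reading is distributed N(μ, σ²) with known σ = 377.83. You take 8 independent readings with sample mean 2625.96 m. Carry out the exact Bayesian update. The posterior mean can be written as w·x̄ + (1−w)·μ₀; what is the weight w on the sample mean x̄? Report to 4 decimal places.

0.2254

For Normal data with known variance σ², a Normal(μ₀, σ₀²) prior on μ is conjugate. Posterior precision = 1/σ₀² + n/σ²; posterior mean is the precision-weighted average of μ₀ and x̄.
σ₀² = 72.05² = 5191.2025, σ² = 377.83² = 142755.5089. Prior precision 1/σ₀² = 1/5191.2025; data precision n/σ² = 8/142755.5089.
w = (n/σ²)/(1/σ₀² + n/σ²) = n·σ₀²/(σ² + n·σ₀²) = 8·5191.2025/(142755.5089 + 8·5191.2025) = 41529.62/184285.1289 = 0.2254.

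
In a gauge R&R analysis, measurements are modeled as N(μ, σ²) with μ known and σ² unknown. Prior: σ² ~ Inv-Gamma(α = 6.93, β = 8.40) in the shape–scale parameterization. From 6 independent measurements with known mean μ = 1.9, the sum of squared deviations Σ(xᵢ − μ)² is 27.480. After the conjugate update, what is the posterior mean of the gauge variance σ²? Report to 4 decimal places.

With known mean μ and an Inverse-Gamma(α, β) prior on σ², the Normal likelihood is conjugate: posterior is Inv-Gamma(α + n/2, β + Σ(xᵢ−μ)²/2).
Posterior: Inv-Gamma(6.93 + 6/2, 8.40 + 27.480/2) = Inv-Gamma(9.93, 22.1400).
E[σ²|data] = β/(α−1) = 22.1400/8.93 = 2.4793.

2.4793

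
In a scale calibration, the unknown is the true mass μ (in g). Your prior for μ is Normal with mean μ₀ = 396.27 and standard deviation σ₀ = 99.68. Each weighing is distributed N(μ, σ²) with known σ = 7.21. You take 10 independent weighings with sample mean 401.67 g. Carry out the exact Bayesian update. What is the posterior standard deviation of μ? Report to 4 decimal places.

For Normal data with known variance σ², a Normal(μ₀, σ₀²) prior on μ is conjugate. Posterior precision = 1/σ₀² + n/σ²; posterior mean is the precision-weighted average of μ₀ and x̄.
σ₀² = 99.68² = 9936.1024, σ² = 7.21² = 51.9841; σ² + n·σ₀² = 51.9841 + 10·9936.1024 = 99413.0081.
Posterior precision = 1/σ₀² + n/σ² = 1/9936.1024 + 10/51.9841 = (σ² + n·σ₀²)/(σ₀²σ²) = 99413.0081/(9936.1024·51.9841); posterior variance σₙ² = σ₀²σ²/(σ² + n·σ₀²) = 9936.1024·51.9841/99413.0081 = 5.195692.
Posterior SD = √σₙ² = √(9936.1024·51.9841/99413.0081) = 2.2794.

2.2794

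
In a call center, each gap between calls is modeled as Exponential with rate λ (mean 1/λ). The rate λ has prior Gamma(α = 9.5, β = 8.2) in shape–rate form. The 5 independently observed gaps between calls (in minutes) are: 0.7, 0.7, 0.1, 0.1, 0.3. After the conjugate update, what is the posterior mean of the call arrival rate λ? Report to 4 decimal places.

With a Gamma(shape α, rate β) prior on the exponential rate λ, the posterior after n observations with total T = Σxᵢ is Gamma(α+n, β+T).
Sum of observations T = 1.9 minutes; n = 5.
Posterior: Gamma(9.5+5, 8.2+1.9) = Gamma(14.5, 10.1).
Posterior mean of λ = α/β = 14.5/10.1 = 1.4356.

1.4356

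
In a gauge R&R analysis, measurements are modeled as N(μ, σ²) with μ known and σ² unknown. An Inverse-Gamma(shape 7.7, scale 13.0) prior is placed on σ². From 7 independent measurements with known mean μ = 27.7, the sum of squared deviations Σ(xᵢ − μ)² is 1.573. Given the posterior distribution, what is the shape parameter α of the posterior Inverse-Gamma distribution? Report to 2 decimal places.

With known mean μ and an Inverse-Gamma(α, β) prior on σ², the Normal likelihood is conjugate: posterior is Inv-Gamma(α + n/2, β + Σ(xᵢ−μ)²/2).
Posterior: Inv-Gamma(7.7 + 7/2, 13.0 + 1.573/2) = Inv-Gamma(11.20, 13.7865).
Posterior α = 11.20.

11.20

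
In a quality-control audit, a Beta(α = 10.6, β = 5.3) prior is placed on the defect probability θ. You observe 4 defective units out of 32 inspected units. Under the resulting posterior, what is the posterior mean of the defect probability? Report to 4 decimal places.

The Beta prior is conjugate to a Binomial/Bernoulli likelihood; the update adds successes to α and failures to β.
Posterior: Beta(α+k, β+n−k) = Beta(10.6+4, 5.3+28) = Beta(14.6, 33.3).
Posterior mean = α/(α+β) = 14.6/47.9 = 0.3048.

0.3048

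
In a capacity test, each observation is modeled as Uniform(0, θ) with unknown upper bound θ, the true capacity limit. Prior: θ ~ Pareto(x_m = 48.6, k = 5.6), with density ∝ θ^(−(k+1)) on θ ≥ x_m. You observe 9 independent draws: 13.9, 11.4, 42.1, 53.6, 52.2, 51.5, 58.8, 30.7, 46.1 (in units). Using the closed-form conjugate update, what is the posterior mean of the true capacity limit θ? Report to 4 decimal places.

63.1235

A Pareto(scale x_m, shape k) prior on the upper bound θ of Uniform(0, θ) is conjugate: posterior is Pareto(max(x_m, max xᵢ), k + n).
Sample maximum = 58.8; prior scale x_m = 48.6 → posterior scale = max = 58.8.
Posterior shape = 5.6 + 9 = 14.6.
E[θ|data] = k·x_m/(k−1) = 14.6·58.8/13.6 = 63.1235.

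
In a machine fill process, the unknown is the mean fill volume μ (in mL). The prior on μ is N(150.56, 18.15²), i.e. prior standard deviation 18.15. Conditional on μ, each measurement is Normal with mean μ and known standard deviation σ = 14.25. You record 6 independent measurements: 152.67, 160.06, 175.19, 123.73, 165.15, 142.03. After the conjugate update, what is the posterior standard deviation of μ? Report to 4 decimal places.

For Normal data with known variance σ², a Normal(μ₀, σ₀²) prior on μ is conjugate. Posterior precision = 1/σ₀² + n/σ²; posterior mean is the precision-weighted average of μ₀ and x̄.
σ₀² = 18.15² = 329.4225, σ² = 14.25² = 203.0625; σ² + n·σ₀² = 203.0625 + 6·329.4225 = 2179.5975.
Posterior precision = 1/σ₀² + n/σ² = 1/329.4225 + 6/203.0625 = (σ² + n·σ₀²)/(σ₀²σ²) = 2179.5975/(329.4225·203.0625); posterior variance σₙ² = σ₀²σ²/(σ² + n·σ₀²) = 329.4225·203.0625/2179.5975 = 30.690692.
Posterior SD = √σₙ² = √(329.4225·203.0625/2179.5975) = 5.5399.

5.5399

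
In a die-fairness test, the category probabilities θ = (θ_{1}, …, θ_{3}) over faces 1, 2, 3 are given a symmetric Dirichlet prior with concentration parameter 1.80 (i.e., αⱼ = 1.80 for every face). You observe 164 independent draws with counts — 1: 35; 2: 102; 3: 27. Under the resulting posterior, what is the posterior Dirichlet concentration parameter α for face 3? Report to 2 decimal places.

The Dirichlet prior is conjugate to the Multinomial likelihood: each posterior αⱼ = prior αⱼ + observed count nⱼ.
Posterior concentration: (36.80, 103.80, 28.80), total = 169.40.
α_{3} = 1.80 + 27 = 28.80.

28.80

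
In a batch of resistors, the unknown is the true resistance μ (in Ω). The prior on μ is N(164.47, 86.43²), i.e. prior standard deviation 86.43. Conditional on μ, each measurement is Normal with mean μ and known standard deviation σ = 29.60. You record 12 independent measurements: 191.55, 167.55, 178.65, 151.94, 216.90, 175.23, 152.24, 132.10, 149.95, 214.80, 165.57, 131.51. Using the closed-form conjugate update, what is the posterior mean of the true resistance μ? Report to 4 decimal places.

168.9553

For Normal data with known variance σ², a Normal(μ₀, σ₀²) prior on μ is conjugate. Posterior precision = 1/σ₀² + n/σ²; posterior mean is the precision-weighted average of μ₀ and x̄.
Σxᵢ = 191.55 + 167.55 + 178.65 + 151.94 + 216.90 + 175.23 + 152.24 + 132.10 + 149.95 + 214.80 + 165.57 + 131.51 = 2027.99, so n·x̄ = 2027.99.
σ₀² = 86.43² = 7470.1449, σ² = 29.60² = 876.16; σ² + n·σ₀² = 876.16 + 12·7470.1449 = 90517.8988.
Posterior mean = (μ₀/σ₀² + n·x̄/σ²)/(1/σ₀² + n/σ²) = (σ²·μ₀ + σ₀²·n·x̄)/(σ² + n·σ₀²) = (876.16·164.47 + 7470.1449·2027.99)/90517.8988 = 15293481.190951/90517.8988 = 168.9553.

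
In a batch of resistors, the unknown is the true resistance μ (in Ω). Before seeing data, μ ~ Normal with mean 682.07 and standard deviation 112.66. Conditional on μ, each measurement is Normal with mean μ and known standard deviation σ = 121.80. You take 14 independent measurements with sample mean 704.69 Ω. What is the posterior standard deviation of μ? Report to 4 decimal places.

For Normal data with known variance σ², a Normal(μ₀, σ₀²) prior on μ is conjugate. Posterior precision = 1/σ₀² + n/σ²; posterior mean is the precision-weighted average of μ₀ and x̄.
σ₀² = 112.66² = 12692.2756, σ² = 121.80² = 14835.24; σ² + n·σ₀² = 14835.24 + 14·12692.2756 = 192527.0984.
Posterior precision = 1/σ₀² + n/σ² = 1/12692.2756 + 14/14835.24 = (σ² + n·σ₀²)/(σ₀²σ²) = 192527.0984/(12692.2756·14835.24); posterior variance σₙ² = σ₀²σ²/(σ² + n·σ₀²) = 12692.2756·14835.24/192527.0984 = 978.007544.
Posterior SD = √σₙ² = √(12692.2756·14835.24/192527.0984) = 31.2731.

31.2731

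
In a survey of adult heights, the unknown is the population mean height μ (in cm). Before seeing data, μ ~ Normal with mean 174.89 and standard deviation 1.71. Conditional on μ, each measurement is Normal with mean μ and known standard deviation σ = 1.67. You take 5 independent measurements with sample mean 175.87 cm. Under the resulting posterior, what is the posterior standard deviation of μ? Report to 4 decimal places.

For Normal data with known variance σ², a Normal(μ₀, σ₀²) prior on μ is conjugate. Posterior precision = 1/σ₀² + n/σ²; posterior mean is the precision-weighted average of μ₀ and x̄.
σ₀² = 1.71² = 2.9241, σ² = 1.67² = 2.7889; σ² + n·σ₀² = 2.7889 + 5·2.9241 = 17.4094.
Posterior precision = 1/σ₀² + n/σ² = 1/2.9241 + 5/2.7889 = (σ² + n·σ₀²)/(σ₀²σ²) = 17.4094/(2.9241·2.7889); posterior variance σₙ² = σ₀²σ²/(σ² + n·σ₀²) = 2.9241·2.7889/17.4094 = 0.468426.
Posterior SD = √σₙ² = √(2.9241·2.7889/17.4094) = 0.6844.

0.6844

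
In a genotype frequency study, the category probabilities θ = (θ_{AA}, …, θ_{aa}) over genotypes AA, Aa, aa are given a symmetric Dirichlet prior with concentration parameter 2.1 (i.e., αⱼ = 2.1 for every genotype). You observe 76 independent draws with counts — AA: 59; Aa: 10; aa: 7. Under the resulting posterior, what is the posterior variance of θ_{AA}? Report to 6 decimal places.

0.002296

The Dirichlet prior is conjugate to the Multinomial likelihood: each posterior αⱼ = prior αⱼ + observed count nⱼ.
Posterior concentration: (61.1, 12.1, 9.1), total = 82.3.
Var[θ_j] = α_j(Σα−α_j)/((Σα)²(Σα+1)) = 61.1·21.2/(82.3²·83.3) = 0.002296.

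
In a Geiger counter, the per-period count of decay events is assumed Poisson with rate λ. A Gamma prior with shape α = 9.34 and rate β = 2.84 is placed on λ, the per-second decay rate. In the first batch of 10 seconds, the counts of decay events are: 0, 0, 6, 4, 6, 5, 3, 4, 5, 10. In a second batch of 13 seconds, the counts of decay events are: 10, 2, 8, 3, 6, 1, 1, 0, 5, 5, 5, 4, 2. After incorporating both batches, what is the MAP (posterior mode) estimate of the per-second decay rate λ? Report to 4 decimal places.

3.9992

With a Gamma(shape α, rate β) prior, the Poisson likelihood is conjugate: the posterior is Gamma(α + ΣXᵢ, β + n).
Batch 1: sum of counts S = 43 over n = 10 seconds.
After batch 1: Gamma(α+S, β+n) = Gamma(9.34+43, 2.84+10) = Gamma(52.34, 12.84).
Batch 2: sum of counts S = 52 over n = 13 seconds.
After batch 2: Gamma(α+S, β+n) = Gamma(52.34+52, 12.84+13) = Gamma(104.34, 25.84).
Mode of Gamma(α,β) for α≥1 is (α−1)/β = 103.34/25.84 = 3.9992.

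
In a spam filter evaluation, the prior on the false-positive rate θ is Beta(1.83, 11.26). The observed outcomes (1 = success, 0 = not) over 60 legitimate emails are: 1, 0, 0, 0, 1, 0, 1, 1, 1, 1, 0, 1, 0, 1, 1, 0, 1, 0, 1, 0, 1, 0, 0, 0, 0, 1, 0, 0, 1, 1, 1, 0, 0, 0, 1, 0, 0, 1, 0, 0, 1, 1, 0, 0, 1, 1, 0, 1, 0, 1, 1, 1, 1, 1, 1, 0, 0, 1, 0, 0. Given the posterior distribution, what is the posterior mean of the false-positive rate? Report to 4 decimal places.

The Beta prior is conjugate to a Binomial/Bernoulli likelihood; the update adds successes to α and failures to β.
Posterior: Beta(α+k, β+n−k) = Beta(1.83+30, 11.26+30) = Beta(31.83, 41.26).
Posterior mean = α/(α+β) = 31.83/73.09 = 0.4355.

0.4355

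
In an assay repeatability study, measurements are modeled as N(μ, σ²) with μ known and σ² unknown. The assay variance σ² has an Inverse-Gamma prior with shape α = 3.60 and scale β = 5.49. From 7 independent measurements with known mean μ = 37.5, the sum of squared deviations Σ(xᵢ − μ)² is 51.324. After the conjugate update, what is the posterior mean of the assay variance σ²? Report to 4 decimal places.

5.1069

With known mean μ and an Inverse-Gamma(α, β) prior on σ², the Normal likelihood is conjugate: posterior is Inv-Gamma(α + n/2, β + Σ(xᵢ−μ)²/2).
Posterior: Inv-Gamma(3.60 + 7/2, 5.49 + 51.324/2) = Inv-Gamma(7.10, 31.1520).
E[σ²|data] = β/(α−1) = 31.1520/6.10 = 5.1069.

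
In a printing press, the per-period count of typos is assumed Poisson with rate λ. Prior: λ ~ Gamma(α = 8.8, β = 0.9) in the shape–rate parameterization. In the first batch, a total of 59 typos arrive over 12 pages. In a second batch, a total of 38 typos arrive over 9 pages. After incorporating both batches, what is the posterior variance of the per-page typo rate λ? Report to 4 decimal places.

0.2206

With a Gamma(shape α, rate β) prior, the Poisson likelihood is conjugate: the posterior is Gamma(α + ΣXᵢ, β + n).
After batch 1: Gamma(α+S, β+n) = Gamma(8.8+59, 0.9+12) = Gamma(67.8, 12.9).
After batch 2: Gamma(α+S, β+n) = Gamma(67.8+38, 12.9+9) = Gamma(105.8, 21.9).
Var = α/β² = 105.8/21.9² = 0.2206.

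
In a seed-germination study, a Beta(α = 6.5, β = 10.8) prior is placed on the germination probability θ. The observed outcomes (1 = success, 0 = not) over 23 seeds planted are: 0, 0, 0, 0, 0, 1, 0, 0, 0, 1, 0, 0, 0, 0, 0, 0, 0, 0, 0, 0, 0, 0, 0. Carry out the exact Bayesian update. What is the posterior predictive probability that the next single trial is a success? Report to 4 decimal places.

The Beta prior is conjugate to a Binomial/Bernoulli likelihood; the update adds successes to α and failures to β.
Posterior: Beta(α+k, β+n−k) = Beta(6.5+2, 10.8+21) = Beta(8.5, 31.8).
For a single future Bernoulli trial, P(success | data) = α/(α+β) = 0.2109.

0.2109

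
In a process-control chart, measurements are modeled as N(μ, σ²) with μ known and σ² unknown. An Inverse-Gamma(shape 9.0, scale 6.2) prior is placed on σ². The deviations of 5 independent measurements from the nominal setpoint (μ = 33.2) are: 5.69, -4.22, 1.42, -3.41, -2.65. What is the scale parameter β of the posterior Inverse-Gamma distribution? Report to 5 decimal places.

41.62575

With known mean μ and an Inverse-Gamma(α, β) prior on σ², the Normal likelihood is conjugate: posterior is Inv-Gamma(α + n/2, β + Σ(xᵢ−μ)²/2).
Σ(xᵢ−μ)² = (5.69)² + (-4.22)² + (1.42)² + (-3.41)² + (-2.65)² = 70.8515.
Posterior: Inv-Gamma(9.0 + 5/2, 6.2 + 70.8515/2) = Inv-Gamma(11.50, 41.62575).
Posterior β = 41.62575.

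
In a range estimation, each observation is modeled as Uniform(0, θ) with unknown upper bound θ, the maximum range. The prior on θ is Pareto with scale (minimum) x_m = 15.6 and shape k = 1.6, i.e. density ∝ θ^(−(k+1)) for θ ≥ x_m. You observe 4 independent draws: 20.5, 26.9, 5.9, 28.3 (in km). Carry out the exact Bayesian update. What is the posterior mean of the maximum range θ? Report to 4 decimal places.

A Pareto(scale x_m, shape k) prior on the upper bound θ of Uniform(0, θ) is conjugate: posterior is Pareto(max(x_m, max xᵢ), k + n).
Sample maximum = 28.3; prior scale x_m = 15.6 → posterior scale = max = 28.3.
Posterior shape = 1.6 + 4 = 5.6.
E[θ|data] = k·x_m/(k−1) = 5.6·28.3/4.6 = 34.4522.

34.4522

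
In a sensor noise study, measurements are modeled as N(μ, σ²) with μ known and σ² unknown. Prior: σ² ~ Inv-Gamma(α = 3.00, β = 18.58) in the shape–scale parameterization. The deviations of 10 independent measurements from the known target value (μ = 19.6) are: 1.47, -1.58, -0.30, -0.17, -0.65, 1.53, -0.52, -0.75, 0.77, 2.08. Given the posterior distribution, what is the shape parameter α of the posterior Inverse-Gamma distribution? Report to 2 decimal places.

8.00

With known mean μ and an Inverse-Gamma(α, β) prior on σ², the Normal likelihood is conjugate: posterior is Inv-Gamma(α + n/2, β + Σ(xᵢ−μ)²/2).
Σ(xᵢ−μ)² = (1.47)² + (-1.58)² + (-0.30)² + (-0.17)² + (-0.65)² + (1.53)² + (-0.52)² + (-0.75)² + (0.77)² + (2.08)² = 13.2918.
Posterior: Inv-Gamma(3.00 + 10/2, 18.58 + 13.2918/2) = Inv-Gamma(8.00, 25.22590).
Posterior α = 8.00.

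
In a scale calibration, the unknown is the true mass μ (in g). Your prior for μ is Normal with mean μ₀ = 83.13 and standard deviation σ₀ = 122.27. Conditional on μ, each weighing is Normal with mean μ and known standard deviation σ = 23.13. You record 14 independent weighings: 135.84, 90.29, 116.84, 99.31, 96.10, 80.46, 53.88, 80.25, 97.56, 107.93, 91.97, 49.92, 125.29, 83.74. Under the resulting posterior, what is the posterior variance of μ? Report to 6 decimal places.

For Normal data with known variance σ², a Normal(μ₀, σ₀²) prior on μ is conjugate. Posterior precision = 1/σ₀² + n/σ²; posterior mean is the precision-weighted average of μ₀ and x̄.
σ₀² = 122.27² = 14949.9529, σ² = 23.13² = 534.9969; σ² + n·σ₀² = 534.9969 + 14·14949.9529 = 209834.3375.
Posterior precision = 1/σ₀² + n/σ² = 1/14949.9529 + 14/534.9969 = (σ² + n·σ₀²)/(σ₀²σ²) = 209834.3375/(14949.9529·534.9969); posterior variance σₙ² = σ₀²σ²/(σ² + n·σ₀²) = 14949.9529·534.9969/209834.3375 = 38.116633.

38.116633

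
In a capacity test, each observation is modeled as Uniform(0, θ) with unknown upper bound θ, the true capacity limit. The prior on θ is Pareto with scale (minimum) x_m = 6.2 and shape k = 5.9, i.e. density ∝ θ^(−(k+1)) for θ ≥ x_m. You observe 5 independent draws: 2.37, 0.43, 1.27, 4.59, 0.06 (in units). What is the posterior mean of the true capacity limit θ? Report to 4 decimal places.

6.8263

A Pareto(scale x_m, shape k) prior on the upper bound θ of Uniform(0, θ) is conjugate: posterior is Pareto(max(x_m, max xᵢ), k + n).
Sample maximum = 4.59; prior scale x_m = 6.2 → posterior scale = max = 6.20.
Posterior shape = 5.9 + 5 = 10.9.
E[θ|data] = k·x_m/(k−1) = 10.9·6.20/9.9 = 6.8263.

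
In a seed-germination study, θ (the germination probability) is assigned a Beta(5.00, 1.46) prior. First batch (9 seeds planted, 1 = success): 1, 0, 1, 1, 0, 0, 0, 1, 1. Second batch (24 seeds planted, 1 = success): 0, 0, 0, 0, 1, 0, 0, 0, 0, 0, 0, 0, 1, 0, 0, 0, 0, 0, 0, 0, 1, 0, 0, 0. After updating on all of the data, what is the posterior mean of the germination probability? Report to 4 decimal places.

The Beta prior is conjugate to a Binomial/Bernoulli likelihood; the update adds successes to α and failures to β.
After batch 1: Beta(5.00+5, 1.46+4) = Beta(10.00, 5.46).
After batch 2: Beta(10.00+3, 5.46+21) = Beta(13.00, 26.46).
Posterior mean = α/(α+β) = 13.00/39.46 = 0.3294.

0.3294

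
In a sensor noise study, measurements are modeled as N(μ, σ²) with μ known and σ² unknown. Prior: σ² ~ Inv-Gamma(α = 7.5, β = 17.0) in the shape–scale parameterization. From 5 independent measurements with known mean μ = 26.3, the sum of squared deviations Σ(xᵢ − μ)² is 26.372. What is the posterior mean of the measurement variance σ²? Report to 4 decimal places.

With known mean μ and an Inverse-Gamma(α, β) prior on σ², the Normal likelihood is conjugate: posterior is Inv-Gamma(α + n/2, β + Σ(xᵢ−μ)²/2).
Posterior: Inv-Gamma(7.5 + 5/2, 17.0 + 26.372/2) = Inv-Gamma(10.00, 30.1860).
E[σ²|data] = β/(α−1) = 30.1860/9.00 = 3.3540.

3.3540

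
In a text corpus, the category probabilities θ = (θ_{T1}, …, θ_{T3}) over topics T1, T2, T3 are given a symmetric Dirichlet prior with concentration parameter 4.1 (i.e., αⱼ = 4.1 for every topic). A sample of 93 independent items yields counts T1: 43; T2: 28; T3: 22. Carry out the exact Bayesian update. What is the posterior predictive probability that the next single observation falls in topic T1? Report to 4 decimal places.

The Dirichlet prior is conjugate to the Multinomial likelihood: each posterior αⱼ = prior αⱼ + observed count nⱼ.
Posterior concentration: (47.1, 32.1, 26.1), total = 105.3.
P(next = T1 | data) = α_{T1}/Σα = 0.4473.

0.4473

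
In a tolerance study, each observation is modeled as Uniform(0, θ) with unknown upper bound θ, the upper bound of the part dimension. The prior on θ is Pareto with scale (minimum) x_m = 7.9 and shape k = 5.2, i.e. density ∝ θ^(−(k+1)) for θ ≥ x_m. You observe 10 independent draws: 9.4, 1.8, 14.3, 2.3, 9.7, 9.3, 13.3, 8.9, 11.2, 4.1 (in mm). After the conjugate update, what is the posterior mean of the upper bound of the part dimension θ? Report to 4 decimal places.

A Pareto(scale x_m, shape k) prior on the upper bound θ of Uniform(0, θ) is conjugate: posterior is Pareto(max(x_m, max xᵢ), k + n).
Sample maximum = 14.3; prior scale x_m = 7.9 → posterior scale = max = 14.3.
Posterior shape = 5.2 + 10 = 15.2.
E[θ|data] = k·x_m/(k−1) = 15.2·14.3/14.2 = 15.3070.

15.3070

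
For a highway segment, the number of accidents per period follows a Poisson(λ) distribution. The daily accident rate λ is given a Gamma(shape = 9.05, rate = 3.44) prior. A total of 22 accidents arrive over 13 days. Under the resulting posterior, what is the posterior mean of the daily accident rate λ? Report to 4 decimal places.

1.8887

With a Gamma(shape α, rate β) prior, the Poisson likelihood is conjugate: the posterior is Gamma(α + ΣXᵢ, β + n).
Posterior: Gamma(α+S, β+n) = Gamma(9.05+22, 3.44+13) = Gamma(31.05, 16.44).
Posterior mean = α/β = 31.05/16.44 = 1.8887.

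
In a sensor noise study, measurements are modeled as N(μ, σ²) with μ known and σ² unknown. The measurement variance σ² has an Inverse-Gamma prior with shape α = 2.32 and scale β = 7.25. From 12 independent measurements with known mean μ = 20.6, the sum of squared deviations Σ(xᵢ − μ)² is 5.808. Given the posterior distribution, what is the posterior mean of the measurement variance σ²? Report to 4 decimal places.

1.3872

With known mean μ and an Inverse-Gamma(α, β) prior on σ², the Normal likelihood is conjugate: posterior is Inv-Gamma(α + n/2, β + Σ(xᵢ−μ)²/2).
Posterior: Inv-Gamma(2.32 + 12/2, 7.25 + 5.808/2) = Inv-Gamma(8.32, 10.1540).
E[σ²|data] = β/(α−1) = 10.1540/7.32 = 1.3872.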